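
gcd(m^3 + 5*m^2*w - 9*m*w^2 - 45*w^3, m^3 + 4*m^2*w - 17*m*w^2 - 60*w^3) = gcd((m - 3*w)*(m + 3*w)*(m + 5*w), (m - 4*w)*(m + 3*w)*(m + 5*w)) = m^2 + 8*m*w + 15*w^2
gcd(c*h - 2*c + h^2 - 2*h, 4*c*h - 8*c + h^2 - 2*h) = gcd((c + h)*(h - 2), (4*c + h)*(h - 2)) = h - 2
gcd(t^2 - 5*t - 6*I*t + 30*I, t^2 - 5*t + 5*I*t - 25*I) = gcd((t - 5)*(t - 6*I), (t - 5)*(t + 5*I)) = t - 5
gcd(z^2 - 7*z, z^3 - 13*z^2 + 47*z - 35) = z - 7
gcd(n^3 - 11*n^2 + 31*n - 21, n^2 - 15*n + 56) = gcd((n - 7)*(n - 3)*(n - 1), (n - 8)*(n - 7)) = n - 7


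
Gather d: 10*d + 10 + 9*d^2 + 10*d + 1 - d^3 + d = -d^3 + 9*d^2 + 21*d + 11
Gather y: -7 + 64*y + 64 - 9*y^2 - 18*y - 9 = -9*y^2 + 46*y + 48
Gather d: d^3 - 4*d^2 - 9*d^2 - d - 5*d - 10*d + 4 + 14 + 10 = d^3 - 13*d^2 - 16*d + 28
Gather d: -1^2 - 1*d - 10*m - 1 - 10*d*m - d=d*(-10*m - 2) - 10*m - 2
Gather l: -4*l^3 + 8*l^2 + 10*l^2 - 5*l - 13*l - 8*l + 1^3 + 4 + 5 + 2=-4*l^3 + 18*l^2 - 26*l + 12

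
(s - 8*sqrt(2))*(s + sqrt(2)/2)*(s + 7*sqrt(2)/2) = s^3 - 4*sqrt(2)*s^2 - 121*s/2 - 28*sqrt(2)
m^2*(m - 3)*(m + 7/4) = m^4 - 5*m^3/4 - 21*m^2/4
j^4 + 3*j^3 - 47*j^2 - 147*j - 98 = (j - 7)*(j + 1)*(j + 2)*(j + 7)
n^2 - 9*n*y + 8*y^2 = (n - 8*y)*(n - y)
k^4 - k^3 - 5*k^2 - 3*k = k*(k - 3)*(k + 1)^2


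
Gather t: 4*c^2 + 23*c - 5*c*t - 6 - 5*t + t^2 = 4*c^2 + 23*c + t^2 + t*(-5*c - 5) - 6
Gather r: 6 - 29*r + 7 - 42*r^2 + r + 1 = -42*r^2 - 28*r + 14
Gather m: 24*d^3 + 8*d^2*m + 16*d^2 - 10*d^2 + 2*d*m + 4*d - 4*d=24*d^3 + 6*d^2 + m*(8*d^2 + 2*d)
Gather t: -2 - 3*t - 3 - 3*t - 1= -6*t - 6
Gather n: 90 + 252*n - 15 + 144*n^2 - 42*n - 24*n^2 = 120*n^2 + 210*n + 75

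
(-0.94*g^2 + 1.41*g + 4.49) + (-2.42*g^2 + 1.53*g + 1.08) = -3.36*g^2 + 2.94*g + 5.57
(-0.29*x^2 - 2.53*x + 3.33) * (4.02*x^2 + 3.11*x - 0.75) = -1.1658*x^4 - 11.0725*x^3 + 5.7358*x^2 + 12.2538*x - 2.4975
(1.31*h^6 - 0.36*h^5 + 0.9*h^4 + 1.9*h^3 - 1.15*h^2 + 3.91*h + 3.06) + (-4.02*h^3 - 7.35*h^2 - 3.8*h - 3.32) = 1.31*h^6 - 0.36*h^5 + 0.9*h^4 - 2.12*h^3 - 8.5*h^2 + 0.11*h - 0.26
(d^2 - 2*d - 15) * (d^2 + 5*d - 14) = d^4 + 3*d^3 - 39*d^2 - 47*d + 210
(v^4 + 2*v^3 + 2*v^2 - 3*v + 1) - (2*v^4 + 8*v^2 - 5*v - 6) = -v^4 + 2*v^3 - 6*v^2 + 2*v + 7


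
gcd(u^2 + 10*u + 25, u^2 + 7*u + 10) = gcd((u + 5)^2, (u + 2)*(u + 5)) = u + 5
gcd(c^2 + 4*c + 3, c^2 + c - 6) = c + 3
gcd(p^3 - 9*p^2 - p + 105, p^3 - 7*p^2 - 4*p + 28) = p - 7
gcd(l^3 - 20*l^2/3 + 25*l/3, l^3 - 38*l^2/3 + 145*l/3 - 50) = l^2 - 20*l/3 + 25/3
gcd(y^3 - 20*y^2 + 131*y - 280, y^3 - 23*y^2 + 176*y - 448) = y^2 - 15*y + 56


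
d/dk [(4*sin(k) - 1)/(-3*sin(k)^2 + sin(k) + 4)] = (12*sin(k)^2 - 6*sin(k) + 17)*cos(k)/(-3*sin(k)^2 + sin(k) + 4)^2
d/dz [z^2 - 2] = 2*z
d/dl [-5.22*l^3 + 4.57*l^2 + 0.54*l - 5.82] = -15.66*l^2 + 9.14*l + 0.54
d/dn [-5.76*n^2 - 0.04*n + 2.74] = -11.52*n - 0.04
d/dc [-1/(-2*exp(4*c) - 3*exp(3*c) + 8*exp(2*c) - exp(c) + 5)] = (-8*exp(3*c) - 9*exp(2*c) + 16*exp(c) - 1)*exp(c)/(2*exp(4*c) + 3*exp(3*c) - 8*exp(2*c) + exp(c) - 5)^2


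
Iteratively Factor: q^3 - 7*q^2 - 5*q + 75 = (q + 3)*(q^2 - 10*q + 25) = (q - 5)*(q + 3)*(q - 5)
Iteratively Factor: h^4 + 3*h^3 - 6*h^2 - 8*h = (h)*(h^3 + 3*h^2 - 6*h - 8) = h*(h + 1)*(h^2 + 2*h - 8) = h*(h + 1)*(h + 4)*(h - 2)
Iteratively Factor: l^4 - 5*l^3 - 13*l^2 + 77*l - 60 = (l + 4)*(l^3 - 9*l^2 + 23*l - 15) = (l - 3)*(l + 4)*(l^2 - 6*l + 5) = (l - 5)*(l - 3)*(l + 4)*(l - 1)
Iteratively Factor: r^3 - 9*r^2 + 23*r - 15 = (r - 1)*(r^2 - 8*r + 15) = (r - 3)*(r - 1)*(r - 5)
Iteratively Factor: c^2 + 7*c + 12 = (c + 4)*(c + 3)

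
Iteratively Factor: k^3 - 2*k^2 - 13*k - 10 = (k - 5)*(k^2 + 3*k + 2) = (k - 5)*(k + 1)*(k + 2)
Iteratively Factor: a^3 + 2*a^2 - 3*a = (a + 3)*(a^2 - a) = (a - 1)*(a + 3)*(a)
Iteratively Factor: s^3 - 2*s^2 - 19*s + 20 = (s - 1)*(s^2 - s - 20) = (s - 5)*(s - 1)*(s + 4)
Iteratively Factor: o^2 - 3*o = (o)*(o - 3)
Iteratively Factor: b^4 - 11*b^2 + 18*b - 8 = (b + 4)*(b^3 - 4*b^2 + 5*b - 2) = (b - 2)*(b + 4)*(b^2 - 2*b + 1) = (b - 2)*(b - 1)*(b + 4)*(b - 1)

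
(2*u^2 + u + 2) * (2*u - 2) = 4*u^3 - 2*u^2 + 2*u - 4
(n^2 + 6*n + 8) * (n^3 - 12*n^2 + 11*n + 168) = n^5 - 6*n^4 - 53*n^3 + 138*n^2 + 1096*n + 1344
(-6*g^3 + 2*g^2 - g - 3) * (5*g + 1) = -30*g^4 + 4*g^3 - 3*g^2 - 16*g - 3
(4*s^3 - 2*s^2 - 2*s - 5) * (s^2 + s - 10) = 4*s^5 + 2*s^4 - 44*s^3 + 13*s^2 + 15*s + 50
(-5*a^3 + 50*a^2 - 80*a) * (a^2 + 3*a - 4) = -5*a^5 + 35*a^4 + 90*a^3 - 440*a^2 + 320*a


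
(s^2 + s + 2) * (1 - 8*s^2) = -8*s^4 - 8*s^3 - 15*s^2 + s + 2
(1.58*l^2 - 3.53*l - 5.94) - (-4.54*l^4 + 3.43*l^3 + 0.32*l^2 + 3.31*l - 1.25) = 4.54*l^4 - 3.43*l^3 + 1.26*l^2 - 6.84*l - 4.69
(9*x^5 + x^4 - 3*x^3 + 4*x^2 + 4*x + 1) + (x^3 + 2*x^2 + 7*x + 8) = 9*x^5 + x^4 - 2*x^3 + 6*x^2 + 11*x + 9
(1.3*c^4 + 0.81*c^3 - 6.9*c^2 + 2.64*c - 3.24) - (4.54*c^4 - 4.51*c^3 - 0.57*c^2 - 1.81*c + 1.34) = -3.24*c^4 + 5.32*c^3 - 6.33*c^2 + 4.45*c - 4.58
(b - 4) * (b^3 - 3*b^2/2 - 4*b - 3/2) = b^4 - 11*b^3/2 + 2*b^2 + 29*b/2 + 6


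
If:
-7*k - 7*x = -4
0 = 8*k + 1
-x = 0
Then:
No Solution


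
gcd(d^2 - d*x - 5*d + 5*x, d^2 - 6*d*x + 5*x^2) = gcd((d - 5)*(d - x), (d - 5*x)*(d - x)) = -d + x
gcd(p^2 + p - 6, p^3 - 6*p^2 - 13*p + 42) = p^2 + p - 6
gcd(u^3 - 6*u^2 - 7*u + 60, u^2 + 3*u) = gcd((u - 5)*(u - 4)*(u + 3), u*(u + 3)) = u + 3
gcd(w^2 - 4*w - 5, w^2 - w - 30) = 1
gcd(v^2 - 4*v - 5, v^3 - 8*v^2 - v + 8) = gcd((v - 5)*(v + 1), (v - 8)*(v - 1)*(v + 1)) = v + 1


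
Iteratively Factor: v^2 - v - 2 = (v - 2)*(v + 1)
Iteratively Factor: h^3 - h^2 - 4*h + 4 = (h + 2)*(h^2 - 3*h + 2) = (h - 2)*(h + 2)*(h - 1)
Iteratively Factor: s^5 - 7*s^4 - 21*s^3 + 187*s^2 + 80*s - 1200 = (s - 4)*(s^4 - 3*s^3 - 33*s^2 + 55*s + 300) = (s - 5)*(s - 4)*(s^3 + 2*s^2 - 23*s - 60) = (s - 5)*(s - 4)*(s + 4)*(s^2 - 2*s - 15) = (s - 5)*(s - 4)*(s + 3)*(s + 4)*(s - 5)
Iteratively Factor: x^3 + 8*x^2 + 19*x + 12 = (x + 1)*(x^2 + 7*x + 12) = (x + 1)*(x + 3)*(x + 4)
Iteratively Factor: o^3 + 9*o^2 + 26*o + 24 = (o + 3)*(o^2 + 6*o + 8) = (o + 2)*(o + 3)*(o + 4)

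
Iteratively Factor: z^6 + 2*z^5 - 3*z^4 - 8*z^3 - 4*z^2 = (z + 2)*(z^5 - 3*z^3 - 2*z^2) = z*(z + 2)*(z^4 - 3*z^2 - 2*z) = z*(z + 1)*(z + 2)*(z^3 - z^2 - 2*z) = z*(z + 1)^2*(z + 2)*(z^2 - 2*z) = z*(z - 2)*(z + 1)^2*(z + 2)*(z)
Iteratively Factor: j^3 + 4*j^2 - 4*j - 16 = (j - 2)*(j^2 + 6*j + 8) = (j - 2)*(j + 2)*(j + 4)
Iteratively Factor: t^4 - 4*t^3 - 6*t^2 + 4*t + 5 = (t + 1)*(t^3 - 5*t^2 - t + 5) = (t - 5)*(t + 1)*(t^2 - 1) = (t - 5)*(t - 1)*(t + 1)*(t + 1)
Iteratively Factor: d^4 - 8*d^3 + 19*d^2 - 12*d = (d)*(d^3 - 8*d^2 + 19*d - 12) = d*(d - 3)*(d^2 - 5*d + 4) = d*(d - 3)*(d - 1)*(d - 4)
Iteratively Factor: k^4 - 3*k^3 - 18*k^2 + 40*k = (k)*(k^3 - 3*k^2 - 18*k + 40) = k*(k - 2)*(k^2 - k - 20) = k*(k - 2)*(k + 4)*(k - 5)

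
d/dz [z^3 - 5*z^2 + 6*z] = 3*z^2 - 10*z + 6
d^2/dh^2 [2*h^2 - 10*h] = 4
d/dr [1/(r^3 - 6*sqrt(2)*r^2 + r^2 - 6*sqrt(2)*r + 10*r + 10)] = (-3*r^2 - 2*r + 12*sqrt(2)*r - 10 + 6*sqrt(2))/(r^3 - 6*sqrt(2)*r^2 + r^2 - 6*sqrt(2)*r + 10*r + 10)^2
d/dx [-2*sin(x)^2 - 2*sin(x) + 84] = -2*sin(2*x) - 2*cos(x)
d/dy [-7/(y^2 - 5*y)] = 7*(2*y - 5)/(y^2*(y - 5)^2)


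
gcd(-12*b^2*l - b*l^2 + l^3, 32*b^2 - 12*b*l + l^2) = 4*b - l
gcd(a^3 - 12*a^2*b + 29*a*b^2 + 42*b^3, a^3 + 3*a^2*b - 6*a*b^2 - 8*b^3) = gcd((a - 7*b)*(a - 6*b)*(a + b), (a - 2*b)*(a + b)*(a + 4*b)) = a + b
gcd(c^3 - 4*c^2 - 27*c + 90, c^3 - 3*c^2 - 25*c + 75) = c^2 + 2*c - 15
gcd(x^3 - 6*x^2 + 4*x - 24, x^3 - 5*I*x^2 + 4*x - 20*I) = x^2 + 4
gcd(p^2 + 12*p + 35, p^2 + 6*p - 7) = p + 7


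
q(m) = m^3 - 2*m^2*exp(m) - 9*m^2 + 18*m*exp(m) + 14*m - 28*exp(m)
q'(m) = -2*m^2*exp(m) + 3*m^2 + 14*m*exp(m) - 18*m - 10*exp(m) + 14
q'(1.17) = 8.78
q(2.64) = 70.84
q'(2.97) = 258.68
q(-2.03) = -83.43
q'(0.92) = 2.96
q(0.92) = -26.91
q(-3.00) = -154.98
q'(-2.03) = 56.77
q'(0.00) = 4.00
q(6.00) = 3203.43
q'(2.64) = 169.85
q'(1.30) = 13.36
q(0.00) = -28.00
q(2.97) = 140.78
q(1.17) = -25.52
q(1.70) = -14.70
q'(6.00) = 820.86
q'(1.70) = 35.97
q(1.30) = -24.09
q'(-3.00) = 91.51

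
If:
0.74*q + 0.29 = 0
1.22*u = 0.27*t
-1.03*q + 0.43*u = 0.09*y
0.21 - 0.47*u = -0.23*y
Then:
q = -0.39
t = -8.92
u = -1.97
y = -4.95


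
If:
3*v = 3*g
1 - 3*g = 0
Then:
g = 1/3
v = 1/3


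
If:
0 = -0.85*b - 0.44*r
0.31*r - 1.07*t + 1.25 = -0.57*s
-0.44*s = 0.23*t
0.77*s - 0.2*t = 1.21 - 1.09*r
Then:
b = -0.96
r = 1.85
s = -0.70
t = 1.33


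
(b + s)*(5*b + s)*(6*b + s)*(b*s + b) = 30*b^4*s + 30*b^4 + 41*b^3*s^2 + 41*b^3*s + 12*b^2*s^3 + 12*b^2*s^2 + b*s^4 + b*s^3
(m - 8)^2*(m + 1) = m^3 - 15*m^2 + 48*m + 64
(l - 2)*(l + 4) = l^2 + 2*l - 8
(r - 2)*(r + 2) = r^2 - 4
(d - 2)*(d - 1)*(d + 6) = d^3 + 3*d^2 - 16*d + 12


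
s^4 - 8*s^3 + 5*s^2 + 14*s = s*(s - 7)*(s - 2)*(s + 1)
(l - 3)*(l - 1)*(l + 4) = l^3 - 13*l + 12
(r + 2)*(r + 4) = r^2 + 6*r + 8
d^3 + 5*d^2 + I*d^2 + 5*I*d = d*(d + 5)*(d + I)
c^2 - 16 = (c - 4)*(c + 4)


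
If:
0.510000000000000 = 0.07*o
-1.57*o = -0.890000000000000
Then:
No Solution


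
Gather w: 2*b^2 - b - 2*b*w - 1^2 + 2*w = 2*b^2 - b + w*(2 - 2*b) - 1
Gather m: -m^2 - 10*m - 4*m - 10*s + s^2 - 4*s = -m^2 - 14*m + s^2 - 14*s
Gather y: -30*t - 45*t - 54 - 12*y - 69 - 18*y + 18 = -75*t - 30*y - 105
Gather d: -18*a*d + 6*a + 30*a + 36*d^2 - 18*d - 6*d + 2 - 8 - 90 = 36*a + 36*d^2 + d*(-18*a - 24) - 96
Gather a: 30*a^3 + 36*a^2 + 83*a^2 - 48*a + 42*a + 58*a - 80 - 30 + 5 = 30*a^3 + 119*a^2 + 52*a - 105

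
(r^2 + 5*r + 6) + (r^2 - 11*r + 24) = 2*r^2 - 6*r + 30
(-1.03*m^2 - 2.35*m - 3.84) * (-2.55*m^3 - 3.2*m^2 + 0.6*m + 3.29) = 2.6265*m^5 + 9.2885*m^4 + 16.694*m^3 + 7.4893*m^2 - 10.0355*m - 12.6336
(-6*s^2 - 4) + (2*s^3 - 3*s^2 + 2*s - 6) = 2*s^3 - 9*s^2 + 2*s - 10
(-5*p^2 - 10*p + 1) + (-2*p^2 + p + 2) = -7*p^2 - 9*p + 3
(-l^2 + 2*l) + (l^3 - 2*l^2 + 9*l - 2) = l^3 - 3*l^2 + 11*l - 2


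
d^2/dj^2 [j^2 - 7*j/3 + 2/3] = 2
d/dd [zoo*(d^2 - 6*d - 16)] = zoo*(d - 3)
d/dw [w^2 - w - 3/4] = 2*w - 1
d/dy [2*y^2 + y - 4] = 4*y + 1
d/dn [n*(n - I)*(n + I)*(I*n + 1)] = 4*I*n^3 + 3*n^2 + 2*I*n + 1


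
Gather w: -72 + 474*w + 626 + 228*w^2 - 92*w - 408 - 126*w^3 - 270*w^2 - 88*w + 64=-126*w^3 - 42*w^2 + 294*w + 210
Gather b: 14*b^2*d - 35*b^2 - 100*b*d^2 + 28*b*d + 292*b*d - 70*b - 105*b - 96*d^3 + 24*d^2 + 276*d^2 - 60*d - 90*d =b^2*(14*d - 35) + b*(-100*d^2 + 320*d - 175) - 96*d^3 + 300*d^2 - 150*d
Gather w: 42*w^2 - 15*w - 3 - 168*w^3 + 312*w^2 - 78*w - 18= -168*w^3 + 354*w^2 - 93*w - 21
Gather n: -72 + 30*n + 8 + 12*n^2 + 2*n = 12*n^2 + 32*n - 64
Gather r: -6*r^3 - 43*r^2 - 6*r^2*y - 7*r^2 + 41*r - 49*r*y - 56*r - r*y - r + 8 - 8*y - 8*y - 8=-6*r^3 + r^2*(-6*y - 50) + r*(-50*y - 16) - 16*y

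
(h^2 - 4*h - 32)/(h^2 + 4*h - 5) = (h^2 - 4*h - 32)/(h^2 + 4*h - 5)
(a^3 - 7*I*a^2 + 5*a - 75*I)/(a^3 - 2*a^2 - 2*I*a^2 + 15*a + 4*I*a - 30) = (a - 5*I)/(a - 2)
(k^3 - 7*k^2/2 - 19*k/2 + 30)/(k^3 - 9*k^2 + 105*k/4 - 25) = 2*(k + 3)/(2*k - 5)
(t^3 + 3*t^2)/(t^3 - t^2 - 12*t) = t/(t - 4)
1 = 1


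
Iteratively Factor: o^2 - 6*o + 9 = (o - 3)*(o - 3)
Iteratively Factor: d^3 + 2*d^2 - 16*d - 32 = (d - 4)*(d^2 + 6*d + 8) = (d - 4)*(d + 4)*(d + 2)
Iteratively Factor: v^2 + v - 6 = (v - 2)*(v + 3)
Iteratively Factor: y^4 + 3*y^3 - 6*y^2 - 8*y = (y + 4)*(y^3 - y^2 - 2*y) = y*(y + 4)*(y^2 - y - 2) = y*(y - 2)*(y + 4)*(y + 1)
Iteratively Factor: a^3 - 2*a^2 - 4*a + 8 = (a + 2)*(a^2 - 4*a + 4) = (a - 2)*(a + 2)*(a - 2)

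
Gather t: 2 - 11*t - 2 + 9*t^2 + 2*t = 9*t^2 - 9*t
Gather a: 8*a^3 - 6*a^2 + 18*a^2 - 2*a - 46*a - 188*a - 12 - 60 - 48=8*a^3 + 12*a^2 - 236*a - 120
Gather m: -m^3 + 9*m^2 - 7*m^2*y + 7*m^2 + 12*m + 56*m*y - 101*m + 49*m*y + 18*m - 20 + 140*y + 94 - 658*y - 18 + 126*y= -m^3 + m^2*(16 - 7*y) + m*(105*y - 71) - 392*y + 56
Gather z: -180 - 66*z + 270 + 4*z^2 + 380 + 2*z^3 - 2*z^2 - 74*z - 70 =2*z^3 + 2*z^2 - 140*z + 400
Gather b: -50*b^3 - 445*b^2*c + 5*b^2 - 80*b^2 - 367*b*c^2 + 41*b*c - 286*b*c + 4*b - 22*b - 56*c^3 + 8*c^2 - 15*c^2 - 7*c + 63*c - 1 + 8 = -50*b^3 + b^2*(-445*c - 75) + b*(-367*c^2 - 245*c - 18) - 56*c^3 - 7*c^2 + 56*c + 7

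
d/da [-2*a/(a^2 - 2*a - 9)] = 2*(a^2 + 9)/(a^4 - 4*a^3 - 14*a^2 + 36*a + 81)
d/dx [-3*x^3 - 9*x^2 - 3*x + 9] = -9*x^2 - 18*x - 3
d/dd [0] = 0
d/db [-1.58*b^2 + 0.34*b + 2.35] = 0.34 - 3.16*b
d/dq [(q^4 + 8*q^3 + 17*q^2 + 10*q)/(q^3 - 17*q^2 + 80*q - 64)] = (q^5 - 26*q^4 - 121*q^3 + 36*q^2 + 282*q + 80)/(q^5 - 26*q^4 + 241*q^3 - 920*q^2 + 1216*q - 512)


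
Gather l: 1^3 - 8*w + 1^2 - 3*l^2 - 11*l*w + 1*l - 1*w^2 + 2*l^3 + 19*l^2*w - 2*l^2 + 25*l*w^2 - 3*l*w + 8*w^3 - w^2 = 2*l^3 + l^2*(19*w - 5) + l*(25*w^2 - 14*w + 1) + 8*w^3 - 2*w^2 - 8*w + 2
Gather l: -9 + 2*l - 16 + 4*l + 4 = 6*l - 21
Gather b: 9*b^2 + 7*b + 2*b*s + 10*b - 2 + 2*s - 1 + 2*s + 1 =9*b^2 + b*(2*s + 17) + 4*s - 2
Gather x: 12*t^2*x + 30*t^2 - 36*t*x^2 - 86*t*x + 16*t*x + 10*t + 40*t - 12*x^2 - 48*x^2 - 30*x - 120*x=30*t^2 + 50*t + x^2*(-36*t - 60) + x*(12*t^2 - 70*t - 150)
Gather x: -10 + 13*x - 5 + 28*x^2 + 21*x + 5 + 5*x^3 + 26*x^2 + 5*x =5*x^3 + 54*x^2 + 39*x - 10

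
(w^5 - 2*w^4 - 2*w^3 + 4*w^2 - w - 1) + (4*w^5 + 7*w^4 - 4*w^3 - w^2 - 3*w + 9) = 5*w^5 + 5*w^4 - 6*w^3 + 3*w^2 - 4*w + 8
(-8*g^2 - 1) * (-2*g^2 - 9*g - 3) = 16*g^4 + 72*g^3 + 26*g^2 + 9*g + 3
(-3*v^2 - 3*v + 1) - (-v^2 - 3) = -2*v^2 - 3*v + 4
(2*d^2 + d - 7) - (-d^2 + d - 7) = 3*d^2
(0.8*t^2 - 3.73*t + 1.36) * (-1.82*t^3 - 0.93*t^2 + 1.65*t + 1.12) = -1.456*t^5 + 6.0446*t^4 + 2.3137*t^3 - 6.5233*t^2 - 1.9336*t + 1.5232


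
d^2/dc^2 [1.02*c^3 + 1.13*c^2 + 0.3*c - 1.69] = 6.12*c + 2.26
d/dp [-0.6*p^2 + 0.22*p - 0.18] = 0.22 - 1.2*p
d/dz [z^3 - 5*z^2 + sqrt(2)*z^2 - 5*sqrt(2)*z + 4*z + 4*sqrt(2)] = 3*z^2 - 10*z + 2*sqrt(2)*z - 5*sqrt(2) + 4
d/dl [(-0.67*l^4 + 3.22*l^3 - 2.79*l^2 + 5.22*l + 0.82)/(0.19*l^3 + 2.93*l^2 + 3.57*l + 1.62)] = (-0.1273*l^6 - 3.9262*l^5 + 2.789*l^4 + 16.6656*l^3 - 10.0731*l^2 - 13.8448*l + 5.529)/(0.0361*l^6 + 1.1134*l^5 + 9.9415*l^4 + 21.5358*l^3 + 22.2381*l^2 + 11.5668*l + 2.6244)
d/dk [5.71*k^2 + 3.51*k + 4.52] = 11.42*k + 3.51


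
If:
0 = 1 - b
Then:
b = 1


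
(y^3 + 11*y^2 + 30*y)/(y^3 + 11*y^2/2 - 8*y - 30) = 2*y*(y + 5)/(2*y^2 - y - 10)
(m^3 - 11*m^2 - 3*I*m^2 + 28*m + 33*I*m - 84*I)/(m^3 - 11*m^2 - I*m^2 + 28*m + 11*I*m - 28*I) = (m - 3*I)/(m - I)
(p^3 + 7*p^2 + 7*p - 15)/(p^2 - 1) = (p^2 + 8*p + 15)/(p + 1)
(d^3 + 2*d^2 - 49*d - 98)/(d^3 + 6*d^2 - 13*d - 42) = (d - 7)/(d - 3)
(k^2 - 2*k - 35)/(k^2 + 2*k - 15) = (k - 7)/(k - 3)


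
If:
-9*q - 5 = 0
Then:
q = -5/9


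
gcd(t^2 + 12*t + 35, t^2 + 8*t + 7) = t + 7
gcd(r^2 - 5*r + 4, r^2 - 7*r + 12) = r - 4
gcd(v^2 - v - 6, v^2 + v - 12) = v - 3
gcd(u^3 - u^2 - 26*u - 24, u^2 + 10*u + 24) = u + 4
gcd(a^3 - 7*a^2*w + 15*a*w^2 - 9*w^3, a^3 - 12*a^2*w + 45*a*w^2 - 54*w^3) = a^2 - 6*a*w + 9*w^2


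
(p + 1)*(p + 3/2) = p^2 + 5*p/2 + 3/2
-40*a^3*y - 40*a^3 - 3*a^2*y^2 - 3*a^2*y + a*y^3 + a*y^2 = (-8*a + y)*(5*a + y)*(a*y + a)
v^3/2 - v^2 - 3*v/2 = v*(v/2 + 1/2)*(v - 3)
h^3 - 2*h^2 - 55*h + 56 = (h - 8)*(h - 1)*(h + 7)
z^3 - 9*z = z*(z - 3)*(z + 3)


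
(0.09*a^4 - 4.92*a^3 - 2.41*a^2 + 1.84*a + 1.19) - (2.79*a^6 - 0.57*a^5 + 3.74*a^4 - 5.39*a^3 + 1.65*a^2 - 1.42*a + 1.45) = -2.79*a^6 + 0.57*a^5 - 3.65*a^4 + 0.47*a^3 - 4.06*a^2 + 3.26*a - 0.26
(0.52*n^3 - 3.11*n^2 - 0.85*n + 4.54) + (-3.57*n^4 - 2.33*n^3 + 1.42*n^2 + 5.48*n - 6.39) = -3.57*n^4 - 1.81*n^3 - 1.69*n^2 + 4.63*n - 1.85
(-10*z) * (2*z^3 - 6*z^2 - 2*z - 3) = -20*z^4 + 60*z^3 + 20*z^2 + 30*z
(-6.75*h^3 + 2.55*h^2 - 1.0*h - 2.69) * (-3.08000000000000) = 20.79*h^3 - 7.854*h^2 + 3.08*h + 8.2852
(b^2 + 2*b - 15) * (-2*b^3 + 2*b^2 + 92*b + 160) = -2*b^5 - 2*b^4 + 126*b^3 + 314*b^2 - 1060*b - 2400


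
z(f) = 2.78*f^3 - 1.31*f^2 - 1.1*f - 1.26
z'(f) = 8.34*f^2 - 2.62*f - 1.1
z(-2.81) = -70.20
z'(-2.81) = 72.12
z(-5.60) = -524.39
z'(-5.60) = 275.11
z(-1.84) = -20.99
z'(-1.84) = 31.96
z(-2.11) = -30.89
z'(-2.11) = 41.56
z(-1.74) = -17.96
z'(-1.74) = 28.71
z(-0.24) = -1.11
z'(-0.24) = 0.01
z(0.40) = -1.73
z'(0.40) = -0.81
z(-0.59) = -1.64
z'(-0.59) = 3.35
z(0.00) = -1.26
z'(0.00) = -1.10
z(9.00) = 1909.35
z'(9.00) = 650.86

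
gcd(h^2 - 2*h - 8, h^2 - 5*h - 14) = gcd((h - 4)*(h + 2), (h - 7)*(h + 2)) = h + 2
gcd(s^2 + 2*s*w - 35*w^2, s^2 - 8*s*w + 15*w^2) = s - 5*w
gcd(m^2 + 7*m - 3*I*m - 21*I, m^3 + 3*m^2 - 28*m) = m + 7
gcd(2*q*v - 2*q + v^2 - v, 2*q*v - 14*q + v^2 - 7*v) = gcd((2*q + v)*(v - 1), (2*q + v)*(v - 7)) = 2*q + v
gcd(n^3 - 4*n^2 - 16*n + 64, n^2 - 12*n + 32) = n - 4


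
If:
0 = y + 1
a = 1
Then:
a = 1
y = -1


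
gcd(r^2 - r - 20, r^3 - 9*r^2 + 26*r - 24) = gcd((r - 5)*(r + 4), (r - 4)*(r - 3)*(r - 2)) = 1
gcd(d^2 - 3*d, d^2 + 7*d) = d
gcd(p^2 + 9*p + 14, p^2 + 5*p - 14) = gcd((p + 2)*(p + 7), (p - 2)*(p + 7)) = p + 7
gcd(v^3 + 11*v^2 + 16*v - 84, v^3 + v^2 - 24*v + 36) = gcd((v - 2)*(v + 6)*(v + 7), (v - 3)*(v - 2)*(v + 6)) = v^2 + 4*v - 12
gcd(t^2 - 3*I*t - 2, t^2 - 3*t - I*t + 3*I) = t - I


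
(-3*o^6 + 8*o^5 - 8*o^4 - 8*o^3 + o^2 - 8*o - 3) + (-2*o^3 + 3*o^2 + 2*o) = -3*o^6 + 8*o^5 - 8*o^4 - 10*o^3 + 4*o^2 - 6*o - 3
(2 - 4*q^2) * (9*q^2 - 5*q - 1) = -36*q^4 + 20*q^3 + 22*q^2 - 10*q - 2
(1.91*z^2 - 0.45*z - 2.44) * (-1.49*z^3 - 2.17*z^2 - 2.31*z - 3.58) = -2.8459*z^5 - 3.4742*z^4 + 0.2*z^3 - 0.5035*z^2 + 7.2474*z + 8.7352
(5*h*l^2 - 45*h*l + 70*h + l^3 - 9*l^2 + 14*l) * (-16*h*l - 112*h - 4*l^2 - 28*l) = -80*h^2*l^3 + 160*h^2*l^2 + 3920*h^2*l - 7840*h^2 - 36*h*l^4 + 72*h*l^3 + 1764*h*l^2 - 3528*h*l - 4*l^5 + 8*l^4 + 196*l^3 - 392*l^2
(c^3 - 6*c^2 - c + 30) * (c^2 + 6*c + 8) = c^5 - 29*c^3 - 24*c^2 + 172*c + 240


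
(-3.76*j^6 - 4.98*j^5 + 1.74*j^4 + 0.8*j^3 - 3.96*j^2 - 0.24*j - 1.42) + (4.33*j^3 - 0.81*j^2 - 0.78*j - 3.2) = -3.76*j^6 - 4.98*j^5 + 1.74*j^4 + 5.13*j^3 - 4.77*j^2 - 1.02*j - 4.62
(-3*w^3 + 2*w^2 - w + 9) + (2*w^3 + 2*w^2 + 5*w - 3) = -w^3 + 4*w^2 + 4*w + 6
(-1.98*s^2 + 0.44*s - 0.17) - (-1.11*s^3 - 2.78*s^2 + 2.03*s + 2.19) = 1.11*s^3 + 0.8*s^2 - 1.59*s - 2.36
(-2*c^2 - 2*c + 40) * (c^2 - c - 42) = -2*c^4 + 126*c^2 + 44*c - 1680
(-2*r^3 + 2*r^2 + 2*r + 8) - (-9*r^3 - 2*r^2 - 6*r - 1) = 7*r^3 + 4*r^2 + 8*r + 9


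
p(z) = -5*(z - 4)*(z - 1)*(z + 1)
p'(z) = -5*(z - 4)*(z - 1) - 5*(z - 4)*(z + 1) - 5*(z - 1)*(z + 1) = -15*z^2 + 40*z + 5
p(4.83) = -92.66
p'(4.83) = -151.73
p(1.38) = 11.85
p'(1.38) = 31.63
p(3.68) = 20.07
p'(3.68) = -50.94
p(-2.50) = 170.62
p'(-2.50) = -188.75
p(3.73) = 17.43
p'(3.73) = -54.49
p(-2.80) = 232.56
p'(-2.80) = -224.60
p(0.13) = -19.02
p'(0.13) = 9.95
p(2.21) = 34.76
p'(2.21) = 20.14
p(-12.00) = 11440.00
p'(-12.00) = -2635.00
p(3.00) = 40.00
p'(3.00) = -10.00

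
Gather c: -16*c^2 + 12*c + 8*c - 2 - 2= -16*c^2 + 20*c - 4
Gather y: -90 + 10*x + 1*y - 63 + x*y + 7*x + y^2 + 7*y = 17*x + y^2 + y*(x + 8) - 153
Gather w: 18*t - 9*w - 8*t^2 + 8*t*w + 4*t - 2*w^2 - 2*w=-8*t^2 + 22*t - 2*w^2 + w*(8*t - 11)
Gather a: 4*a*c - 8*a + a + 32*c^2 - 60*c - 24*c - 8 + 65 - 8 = a*(4*c - 7) + 32*c^2 - 84*c + 49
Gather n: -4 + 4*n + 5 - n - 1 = 3*n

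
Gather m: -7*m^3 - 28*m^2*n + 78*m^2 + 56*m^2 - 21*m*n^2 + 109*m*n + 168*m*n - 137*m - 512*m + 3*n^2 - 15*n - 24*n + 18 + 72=-7*m^3 + m^2*(134 - 28*n) + m*(-21*n^2 + 277*n - 649) + 3*n^2 - 39*n + 90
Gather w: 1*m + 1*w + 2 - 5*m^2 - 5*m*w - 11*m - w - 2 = -5*m^2 - 5*m*w - 10*m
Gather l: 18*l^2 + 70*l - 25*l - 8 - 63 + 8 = 18*l^2 + 45*l - 63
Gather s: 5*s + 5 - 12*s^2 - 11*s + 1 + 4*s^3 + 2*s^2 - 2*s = 4*s^3 - 10*s^2 - 8*s + 6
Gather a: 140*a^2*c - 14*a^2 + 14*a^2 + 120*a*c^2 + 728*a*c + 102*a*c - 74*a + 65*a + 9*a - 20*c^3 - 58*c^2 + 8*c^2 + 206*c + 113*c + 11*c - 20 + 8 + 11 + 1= 140*a^2*c + a*(120*c^2 + 830*c) - 20*c^3 - 50*c^2 + 330*c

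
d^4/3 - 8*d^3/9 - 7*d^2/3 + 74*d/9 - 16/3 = (d/3 + 1)*(d - 8/3)*(d - 2)*(d - 1)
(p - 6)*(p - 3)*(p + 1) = p^3 - 8*p^2 + 9*p + 18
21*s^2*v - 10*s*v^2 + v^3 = v*(-7*s + v)*(-3*s + v)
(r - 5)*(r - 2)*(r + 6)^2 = r^4 + 5*r^3 - 38*r^2 - 132*r + 360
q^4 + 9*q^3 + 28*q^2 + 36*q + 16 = (q + 1)*(q + 2)^2*(q + 4)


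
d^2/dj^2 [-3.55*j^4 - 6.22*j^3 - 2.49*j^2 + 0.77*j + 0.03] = -42.6*j^2 - 37.32*j - 4.98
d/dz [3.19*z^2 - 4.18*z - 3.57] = 6.38*z - 4.18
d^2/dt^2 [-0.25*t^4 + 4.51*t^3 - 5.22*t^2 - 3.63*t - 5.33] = -3.0*t^2 + 27.06*t - 10.44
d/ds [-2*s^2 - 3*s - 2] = -4*s - 3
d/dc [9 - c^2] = -2*c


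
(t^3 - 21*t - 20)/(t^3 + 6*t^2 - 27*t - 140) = (t + 1)/(t + 7)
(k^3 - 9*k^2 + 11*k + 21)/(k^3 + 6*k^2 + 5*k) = (k^2 - 10*k + 21)/(k*(k + 5))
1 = 1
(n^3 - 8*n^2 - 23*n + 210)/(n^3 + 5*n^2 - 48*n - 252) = (n^2 - n - 30)/(n^2 + 12*n + 36)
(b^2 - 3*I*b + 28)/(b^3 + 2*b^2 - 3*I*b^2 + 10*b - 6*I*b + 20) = (b^2 - 3*I*b + 28)/(b^3 + b^2*(2 - 3*I) + b*(10 - 6*I) + 20)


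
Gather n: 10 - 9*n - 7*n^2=-7*n^2 - 9*n + 10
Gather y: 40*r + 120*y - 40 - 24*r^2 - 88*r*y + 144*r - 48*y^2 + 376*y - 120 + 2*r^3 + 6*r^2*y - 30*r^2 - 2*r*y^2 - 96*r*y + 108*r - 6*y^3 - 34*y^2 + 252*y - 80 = 2*r^3 - 54*r^2 + 292*r - 6*y^3 + y^2*(-2*r - 82) + y*(6*r^2 - 184*r + 748) - 240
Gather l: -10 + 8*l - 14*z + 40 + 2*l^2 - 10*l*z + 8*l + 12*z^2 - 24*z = 2*l^2 + l*(16 - 10*z) + 12*z^2 - 38*z + 30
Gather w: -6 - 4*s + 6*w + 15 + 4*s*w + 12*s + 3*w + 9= 8*s + w*(4*s + 9) + 18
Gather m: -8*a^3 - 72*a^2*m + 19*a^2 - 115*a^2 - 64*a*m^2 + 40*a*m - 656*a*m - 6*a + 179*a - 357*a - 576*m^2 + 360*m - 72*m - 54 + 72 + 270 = -8*a^3 - 96*a^2 - 184*a + m^2*(-64*a - 576) + m*(-72*a^2 - 616*a + 288) + 288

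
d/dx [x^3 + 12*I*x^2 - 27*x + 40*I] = 3*x^2 + 24*I*x - 27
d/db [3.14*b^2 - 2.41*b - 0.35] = 6.28*b - 2.41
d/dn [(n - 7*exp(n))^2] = -2*(n - 7*exp(n))*(7*exp(n) - 1)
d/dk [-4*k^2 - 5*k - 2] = -8*k - 5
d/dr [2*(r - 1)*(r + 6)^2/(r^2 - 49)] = 2*(r^4 - 171*r^2 - 1006*r - 1176)/(r^4 - 98*r^2 + 2401)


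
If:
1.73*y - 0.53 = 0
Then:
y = 0.31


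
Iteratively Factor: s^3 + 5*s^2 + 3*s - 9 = (s - 1)*(s^2 + 6*s + 9) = (s - 1)*(s + 3)*(s + 3)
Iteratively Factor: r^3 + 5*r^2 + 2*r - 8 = (r + 2)*(r^2 + 3*r - 4) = (r + 2)*(r + 4)*(r - 1)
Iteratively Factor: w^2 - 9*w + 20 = (w - 5)*(w - 4)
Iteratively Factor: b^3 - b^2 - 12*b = (b)*(b^2 - b - 12) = b*(b - 4)*(b + 3)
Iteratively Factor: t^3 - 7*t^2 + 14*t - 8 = (t - 2)*(t^2 - 5*t + 4) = (t - 2)*(t - 1)*(t - 4)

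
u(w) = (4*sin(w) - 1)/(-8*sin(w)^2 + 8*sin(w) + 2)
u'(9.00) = -0.87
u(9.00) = 0.16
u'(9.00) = -0.87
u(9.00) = 0.16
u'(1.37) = 1.33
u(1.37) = 1.35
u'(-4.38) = -1.65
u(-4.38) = 1.15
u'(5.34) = 0.31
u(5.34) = 0.44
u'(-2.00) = -0.17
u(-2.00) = 0.39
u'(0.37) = 0.91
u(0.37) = 0.12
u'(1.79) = -1.40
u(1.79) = 1.33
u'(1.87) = -1.61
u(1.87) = 1.21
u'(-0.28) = 32.54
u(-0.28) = 2.56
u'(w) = (16*sin(w)*cos(w) - 8*cos(w))*(4*sin(w) - 1)/(-8*sin(w)^2 + 8*sin(w) + 2)^2 + 4*cos(w)/(-8*sin(w)^2 + 8*sin(w) + 2)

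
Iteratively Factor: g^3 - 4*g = (g - 2)*(g^2 + 2*g) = g*(g - 2)*(g + 2)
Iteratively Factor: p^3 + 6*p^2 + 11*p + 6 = (p + 2)*(p^2 + 4*p + 3) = (p + 1)*(p + 2)*(p + 3)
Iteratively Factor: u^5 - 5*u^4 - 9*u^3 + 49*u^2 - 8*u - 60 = (u - 2)*(u^4 - 3*u^3 - 15*u^2 + 19*u + 30) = (u - 2)*(u + 1)*(u^3 - 4*u^2 - 11*u + 30) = (u - 2)^2*(u + 1)*(u^2 - 2*u - 15) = (u - 2)^2*(u + 1)*(u + 3)*(u - 5)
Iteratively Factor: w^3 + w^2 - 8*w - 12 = (w - 3)*(w^2 + 4*w + 4) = (w - 3)*(w + 2)*(w + 2)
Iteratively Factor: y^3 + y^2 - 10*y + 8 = (y - 1)*(y^2 + 2*y - 8) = (y - 1)*(y + 4)*(y - 2)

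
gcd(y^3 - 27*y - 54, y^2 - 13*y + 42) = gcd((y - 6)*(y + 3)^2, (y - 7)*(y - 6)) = y - 6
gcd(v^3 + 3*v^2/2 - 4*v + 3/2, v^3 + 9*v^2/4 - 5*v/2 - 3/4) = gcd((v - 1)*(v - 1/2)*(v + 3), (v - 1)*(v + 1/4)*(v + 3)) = v^2 + 2*v - 3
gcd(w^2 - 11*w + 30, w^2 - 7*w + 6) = w - 6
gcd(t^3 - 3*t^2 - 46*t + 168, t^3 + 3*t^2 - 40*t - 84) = t^2 + t - 42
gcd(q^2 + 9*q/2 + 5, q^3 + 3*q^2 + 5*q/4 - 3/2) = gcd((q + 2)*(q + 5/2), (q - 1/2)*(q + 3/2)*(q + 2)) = q + 2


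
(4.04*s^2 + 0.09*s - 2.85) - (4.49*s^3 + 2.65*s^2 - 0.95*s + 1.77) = -4.49*s^3 + 1.39*s^2 + 1.04*s - 4.62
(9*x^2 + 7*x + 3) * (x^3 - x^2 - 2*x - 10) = 9*x^5 - 2*x^4 - 22*x^3 - 107*x^2 - 76*x - 30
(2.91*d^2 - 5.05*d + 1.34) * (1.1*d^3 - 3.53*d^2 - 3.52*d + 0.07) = 3.201*d^5 - 15.8273*d^4 + 9.0573*d^3 + 13.2495*d^2 - 5.0703*d + 0.0938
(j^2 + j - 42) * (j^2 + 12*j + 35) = j^4 + 13*j^3 + 5*j^2 - 469*j - 1470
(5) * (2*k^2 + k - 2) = 10*k^2 + 5*k - 10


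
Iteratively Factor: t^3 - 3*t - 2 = (t + 1)*(t^2 - t - 2) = (t - 2)*(t + 1)*(t + 1)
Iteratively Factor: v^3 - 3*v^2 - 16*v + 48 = (v - 3)*(v^2 - 16) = (v - 4)*(v - 3)*(v + 4)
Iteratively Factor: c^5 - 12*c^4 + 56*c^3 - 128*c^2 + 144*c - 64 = (c - 2)*(c^4 - 10*c^3 + 36*c^2 - 56*c + 32) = (c - 2)^2*(c^3 - 8*c^2 + 20*c - 16) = (c - 2)^3*(c^2 - 6*c + 8) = (c - 4)*(c - 2)^3*(c - 2)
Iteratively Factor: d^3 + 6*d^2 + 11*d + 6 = (d + 3)*(d^2 + 3*d + 2) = (d + 2)*(d + 3)*(d + 1)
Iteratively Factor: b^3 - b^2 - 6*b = (b)*(b^2 - b - 6) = b*(b + 2)*(b - 3)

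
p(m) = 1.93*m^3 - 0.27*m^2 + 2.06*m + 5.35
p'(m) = 5.79*m^2 - 0.54*m + 2.06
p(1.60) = 15.86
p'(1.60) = 16.02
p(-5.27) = -295.49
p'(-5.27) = 165.71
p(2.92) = 57.11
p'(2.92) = 49.85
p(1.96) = 22.88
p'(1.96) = 23.24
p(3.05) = 63.88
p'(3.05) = 54.27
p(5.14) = 270.89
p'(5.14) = 152.25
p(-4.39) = -172.18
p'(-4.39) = 116.02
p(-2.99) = -54.81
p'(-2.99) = 55.44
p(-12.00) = -3393.29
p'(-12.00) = 842.30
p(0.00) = 5.35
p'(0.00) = 2.06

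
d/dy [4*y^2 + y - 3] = 8*y + 1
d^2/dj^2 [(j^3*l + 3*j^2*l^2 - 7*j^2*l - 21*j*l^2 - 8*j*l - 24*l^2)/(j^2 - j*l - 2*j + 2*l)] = 2*l*(-(-2*j + l + 2)^2*(-j^3 - 3*j^2*l + 7*j^2 + 21*j*l + 8*j + 24*l) + (3*j + 3*l - 7)*(j^2 - j*l - 2*j + 2*l)^2 + (j^2 - j*l - 2*j + 2*l)*(-j^3 - 3*j^2*l + 7*j^2 + 21*j*l + 8*j + 24*l - (-2*j + l + 2)*(-3*j^2 - 6*j*l + 14*j + 21*l + 8)))/(j^2 - j*l - 2*j + 2*l)^3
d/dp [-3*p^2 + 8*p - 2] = 8 - 6*p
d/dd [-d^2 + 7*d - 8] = 7 - 2*d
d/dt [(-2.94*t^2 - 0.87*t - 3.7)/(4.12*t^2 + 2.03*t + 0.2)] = (-2.3838*t^2 + 29.312*t + 7.337)/(16.9744*t^4 + 16.7272*t^3 + 5.7689*t^2 + 0.812*t + 0.04)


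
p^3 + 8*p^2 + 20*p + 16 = (p + 2)^2*(p + 4)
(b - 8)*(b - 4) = b^2 - 12*b + 32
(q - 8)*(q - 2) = q^2 - 10*q + 16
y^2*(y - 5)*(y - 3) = y^4 - 8*y^3 + 15*y^2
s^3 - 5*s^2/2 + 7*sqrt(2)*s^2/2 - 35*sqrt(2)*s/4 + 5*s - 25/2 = (s - 5/2)*(s + sqrt(2))*(s + 5*sqrt(2)/2)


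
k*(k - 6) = k^2 - 6*k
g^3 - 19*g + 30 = (g - 3)*(g - 2)*(g + 5)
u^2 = u^2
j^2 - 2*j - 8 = (j - 4)*(j + 2)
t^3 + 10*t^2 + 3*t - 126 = (t - 3)*(t + 6)*(t + 7)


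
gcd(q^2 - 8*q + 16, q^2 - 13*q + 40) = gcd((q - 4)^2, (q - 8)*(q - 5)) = 1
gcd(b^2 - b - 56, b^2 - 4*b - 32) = b - 8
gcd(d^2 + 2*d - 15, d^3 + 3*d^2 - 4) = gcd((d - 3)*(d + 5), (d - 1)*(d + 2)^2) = 1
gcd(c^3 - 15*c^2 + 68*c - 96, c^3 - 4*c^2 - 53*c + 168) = c^2 - 11*c + 24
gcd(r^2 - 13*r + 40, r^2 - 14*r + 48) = r - 8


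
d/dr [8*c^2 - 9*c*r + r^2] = -9*c + 2*r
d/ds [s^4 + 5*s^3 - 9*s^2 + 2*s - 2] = 4*s^3 + 15*s^2 - 18*s + 2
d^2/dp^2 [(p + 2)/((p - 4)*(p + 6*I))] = 2*((p - 4)^2*(p + 2) - (p - 4)^2*(p + 6*I) + (p - 4)*(p + 2)*(p + 6*I) - (p - 4)*(p + 6*I)^2 + (p + 2)*(p + 6*I)^2)/((p - 4)^3*(p + 6*I)^3)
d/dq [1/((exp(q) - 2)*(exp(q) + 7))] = (-2*exp(q) - 5)*exp(q)/(exp(4*q) + 10*exp(3*q) - 3*exp(2*q) - 140*exp(q) + 196)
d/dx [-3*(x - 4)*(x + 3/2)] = 15/2 - 6*x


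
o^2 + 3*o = o*(o + 3)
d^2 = d^2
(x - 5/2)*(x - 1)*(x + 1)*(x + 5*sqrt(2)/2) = x^4 - 5*x^3/2 + 5*sqrt(2)*x^3/2 - 25*sqrt(2)*x^2/4 - x^2 - 5*sqrt(2)*x/2 + 5*x/2 + 25*sqrt(2)/4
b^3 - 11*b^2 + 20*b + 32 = (b - 8)*(b - 4)*(b + 1)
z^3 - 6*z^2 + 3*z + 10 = (z - 5)*(z - 2)*(z + 1)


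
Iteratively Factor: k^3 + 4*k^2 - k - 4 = (k + 4)*(k^2 - 1) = (k + 1)*(k + 4)*(k - 1)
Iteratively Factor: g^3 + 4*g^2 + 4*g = (g + 2)*(g^2 + 2*g) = (g + 2)^2*(g)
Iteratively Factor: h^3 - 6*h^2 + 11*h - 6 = (h - 1)*(h^2 - 5*h + 6) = (h - 3)*(h - 1)*(h - 2)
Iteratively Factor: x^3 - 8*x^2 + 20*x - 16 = (x - 2)*(x^2 - 6*x + 8) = (x - 4)*(x - 2)*(x - 2)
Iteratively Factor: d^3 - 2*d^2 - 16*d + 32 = (d - 2)*(d^2 - 16) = (d - 4)*(d - 2)*(d + 4)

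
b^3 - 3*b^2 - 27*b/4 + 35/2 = (b - 7/2)*(b - 2)*(b + 5/2)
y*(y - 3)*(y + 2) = y^3 - y^2 - 6*y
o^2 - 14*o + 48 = (o - 8)*(o - 6)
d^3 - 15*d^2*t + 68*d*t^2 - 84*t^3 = (d - 7*t)*(d - 6*t)*(d - 2*t)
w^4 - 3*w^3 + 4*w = w*(w - 2)^2*(w + 1)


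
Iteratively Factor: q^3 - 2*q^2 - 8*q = (q - 4)*(q^2 + 2*q) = q*(q - 4)*(q + 2)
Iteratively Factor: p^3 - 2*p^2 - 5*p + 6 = (p - 3)*(p^2 + p - 2) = (p - 3)*(p + 2)*(p - 1)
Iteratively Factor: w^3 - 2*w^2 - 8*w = (w - 4)*(w^2 + 2*w) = (w - 4)*(w + 2)*(w)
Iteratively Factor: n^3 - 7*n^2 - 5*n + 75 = (n + 3)*(n^2 - 10*n + 25) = (n - 5)*(n + 3)*(n - 5)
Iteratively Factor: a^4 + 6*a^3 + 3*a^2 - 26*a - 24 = (a + 3)*(a^3 + 3*a^2 - 6*a - 8) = (a - 2)*(a + 3)*(a^2 + 5*a + 4) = (a - 2)*(a + 3)*(a + 4)*(a + 1)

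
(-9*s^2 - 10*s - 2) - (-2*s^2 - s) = -7*s^2 - 9*s - 2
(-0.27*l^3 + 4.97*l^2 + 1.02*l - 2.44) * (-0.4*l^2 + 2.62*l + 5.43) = 0.108*l^5 - 2.6954*l^4 + 11.1473*l^3 + 30.6355*l^2 - 0.854200000000001*l - 13.2492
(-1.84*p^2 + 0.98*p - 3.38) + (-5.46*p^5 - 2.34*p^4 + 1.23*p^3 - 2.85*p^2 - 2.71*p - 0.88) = -5.46*p^5 - 2.34*p^4 + 1.23*p^3 - 4.69*p^2 - 1.73*p - 4.26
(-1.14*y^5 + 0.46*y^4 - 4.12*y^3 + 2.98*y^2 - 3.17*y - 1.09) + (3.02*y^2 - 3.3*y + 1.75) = -1.14*y^5 + 0.46*y^4 - 4.12*y^3 + 6.0*y^2 - 6.47*y + 0.66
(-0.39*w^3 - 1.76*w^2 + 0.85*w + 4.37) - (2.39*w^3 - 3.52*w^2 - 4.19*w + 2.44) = -2.78*w^3 + 1.76*w^2 + 5.04*w + 1.93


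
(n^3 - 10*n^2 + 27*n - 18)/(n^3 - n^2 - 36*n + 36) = (n - 3)/(n + 6)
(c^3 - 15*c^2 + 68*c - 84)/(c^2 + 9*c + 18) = (c^3 - 15*c^2 + 68*c - 84)/(c^2 + 9*c + 18)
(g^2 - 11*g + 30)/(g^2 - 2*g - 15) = (g - 6)/(g + 3)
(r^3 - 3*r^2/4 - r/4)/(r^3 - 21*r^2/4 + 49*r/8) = 2*(4*r^2 - 3*r - 1)/(8*r^2 - 42*r + 49)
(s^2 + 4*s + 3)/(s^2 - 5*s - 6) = (s + 3)/(s - 6)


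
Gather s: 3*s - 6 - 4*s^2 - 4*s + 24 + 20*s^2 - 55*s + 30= 16*s^2 - 56*s + 48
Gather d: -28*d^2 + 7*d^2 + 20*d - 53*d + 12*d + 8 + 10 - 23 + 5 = -21*d^2 - 21*d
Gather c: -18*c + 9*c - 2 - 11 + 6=-9*c - 7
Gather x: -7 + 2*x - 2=2*x - 9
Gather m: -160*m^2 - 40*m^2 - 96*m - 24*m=-200*m^2 - 120*m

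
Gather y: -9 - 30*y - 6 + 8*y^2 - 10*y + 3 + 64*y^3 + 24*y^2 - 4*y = 64*y^3 + 32*y^2 - 44*y - 12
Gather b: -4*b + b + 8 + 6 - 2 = 12 - 3*b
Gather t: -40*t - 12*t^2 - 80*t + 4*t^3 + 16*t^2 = 4*t^3 + 4*t^2 - 120*t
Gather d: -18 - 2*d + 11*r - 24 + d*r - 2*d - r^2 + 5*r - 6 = d*(r - 4) - r^2 + 16*r - 48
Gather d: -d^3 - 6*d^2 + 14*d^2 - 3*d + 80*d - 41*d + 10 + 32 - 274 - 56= -d^3 + 8*d^2 + 36*d - 288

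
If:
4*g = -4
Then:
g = -1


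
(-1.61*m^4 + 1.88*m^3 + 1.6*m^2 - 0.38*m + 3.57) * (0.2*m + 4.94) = -0.322*m^5 - 7.5774*m^4 + 9.6072*m^3 + 7.828*m^2 - 1.1632*m + 17.6358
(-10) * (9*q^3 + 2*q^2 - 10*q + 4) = -90*q^3 - 20*q^2 + 100*q - 40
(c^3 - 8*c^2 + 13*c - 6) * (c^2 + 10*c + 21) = c^5 + 2*c^4 - 46*c^3 - 44*c^2 + 213*c - 126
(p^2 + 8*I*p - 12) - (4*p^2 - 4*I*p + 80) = -3*p^2 + 12*I*p - 92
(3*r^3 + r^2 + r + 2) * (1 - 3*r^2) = -9*r^5 - 3*r^4 - 5*r^2 + r + 2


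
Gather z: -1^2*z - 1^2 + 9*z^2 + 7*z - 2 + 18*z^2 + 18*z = 27*z^2 + 24*z - 3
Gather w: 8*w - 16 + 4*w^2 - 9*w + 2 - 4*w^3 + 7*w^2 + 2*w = -4*w^3 + 11*w^2 + w - 14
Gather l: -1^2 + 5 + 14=18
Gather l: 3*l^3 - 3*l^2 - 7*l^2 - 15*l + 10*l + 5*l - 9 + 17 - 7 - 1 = 3*l^3 - 10*l^2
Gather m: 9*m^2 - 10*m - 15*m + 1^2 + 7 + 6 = 9*m^2 - 25*m + 14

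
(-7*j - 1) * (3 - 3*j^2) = 21*j^3 + 3*j^2 - 21*j - 3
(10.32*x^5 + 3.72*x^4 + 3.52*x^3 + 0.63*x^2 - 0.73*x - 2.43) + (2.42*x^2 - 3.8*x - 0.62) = 10.32*x^5 + 3.72*x^4 + 3.52*x^3 + 3.05*x^2 - 4.53*x - 3.05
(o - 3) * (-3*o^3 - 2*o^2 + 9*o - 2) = -3*o^4 + 7*o^3 + 15*o^2 - 29*o + 6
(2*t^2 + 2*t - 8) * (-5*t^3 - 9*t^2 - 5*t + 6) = -10*t^5 - 28*t^4 + 12*t^3 + 74*t^2 + 52*t - 48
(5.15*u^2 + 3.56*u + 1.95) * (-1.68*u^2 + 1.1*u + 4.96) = -8.652*u^4 - 0.315799999999999*u^3 + 26.184*u^2 + 19.8026*u + 9.672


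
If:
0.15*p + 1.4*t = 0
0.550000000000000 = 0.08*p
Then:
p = 6.88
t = -0.74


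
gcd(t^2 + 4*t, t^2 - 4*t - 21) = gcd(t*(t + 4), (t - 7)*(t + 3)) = 1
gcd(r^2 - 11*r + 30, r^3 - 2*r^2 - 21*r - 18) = r - 6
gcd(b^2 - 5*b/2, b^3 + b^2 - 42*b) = b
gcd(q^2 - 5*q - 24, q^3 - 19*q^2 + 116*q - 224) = q - 8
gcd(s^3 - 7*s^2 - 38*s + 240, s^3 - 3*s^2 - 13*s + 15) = s - 5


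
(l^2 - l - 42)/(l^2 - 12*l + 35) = (l + 6)/(l - 5)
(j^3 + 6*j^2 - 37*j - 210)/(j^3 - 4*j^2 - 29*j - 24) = (-j^3 - 6*j^2 + 37*j + 210)/(-j^3 + 4*j^2 + 29*j + 24)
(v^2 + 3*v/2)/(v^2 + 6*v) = (v + 3/2)/(v + 6)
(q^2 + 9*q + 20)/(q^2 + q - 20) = (q + 4)/(q - 4)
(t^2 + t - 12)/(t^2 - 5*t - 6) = (-t^2 - t + 12)/(-t^2 + 5*t + 6)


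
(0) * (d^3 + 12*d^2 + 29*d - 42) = 0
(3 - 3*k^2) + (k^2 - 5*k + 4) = -2*k^2 - 5*k + 7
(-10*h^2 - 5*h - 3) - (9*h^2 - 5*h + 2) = -19*h^2 - 5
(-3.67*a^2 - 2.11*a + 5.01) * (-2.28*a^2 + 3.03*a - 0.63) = 8.3676*a^4 - 6.3093*a^3 - 15.504*a^2 + 16.5096*a - 3.1563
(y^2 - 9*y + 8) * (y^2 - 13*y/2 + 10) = y^4 - 31*y^3/2 + 153*y^2/2 - 142*y + 80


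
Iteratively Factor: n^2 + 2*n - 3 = (n + 3)*(n - 1)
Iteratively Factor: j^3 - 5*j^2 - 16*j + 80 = (j - 5)*(j^2 - 16) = (j - 5)*(j + 4)*(j - 4)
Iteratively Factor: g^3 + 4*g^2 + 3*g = (g + 3)*(g^2 + g) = (g + 1)*(g + 3)*(g)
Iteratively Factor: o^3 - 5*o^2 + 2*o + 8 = (o + 1)*(o^2 - 6*o + 8) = (o - 2)*(o + 1)*(o - 4)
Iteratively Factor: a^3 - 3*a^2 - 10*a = (a)*(a^2 - 3*a - 10) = a*(a - 5)*(a + 2)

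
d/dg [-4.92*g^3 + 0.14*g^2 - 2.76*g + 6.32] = -14.76*g^2 + 0.28*g - 2.76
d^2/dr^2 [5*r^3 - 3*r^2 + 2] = 30*r - 6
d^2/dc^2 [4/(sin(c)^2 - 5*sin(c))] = 4*(-4*sin(c) + 15 - 19/sin(c) - 30/sin(c)^2 + 50/sin(c)^3)/(sin(c) - 5)^3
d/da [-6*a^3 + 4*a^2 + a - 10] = -18*a^2 + 8*a + 1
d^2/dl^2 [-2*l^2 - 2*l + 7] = -4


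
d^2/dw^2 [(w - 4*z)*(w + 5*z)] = 2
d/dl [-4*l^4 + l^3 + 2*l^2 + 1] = l*(-16*l^2 + 3*l + 4)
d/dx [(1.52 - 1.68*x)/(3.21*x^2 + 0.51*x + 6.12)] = (5.3928*x^2 - 9.7584*x - 11.0568)/(10.3041*x^4 + 3.2742*x^3 + 39.5505*x^2 + 6.2424*x + 37.4544)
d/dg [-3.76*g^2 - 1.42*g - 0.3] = -7.52*g - 1.42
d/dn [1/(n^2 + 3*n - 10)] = (-2*n - 3)/(n^2 + 3*n - 10)^2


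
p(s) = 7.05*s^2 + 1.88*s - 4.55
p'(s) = 14.1*s + 1.88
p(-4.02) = 101.82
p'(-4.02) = -54.80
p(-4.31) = 118.31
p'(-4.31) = -58.89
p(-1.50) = 8.49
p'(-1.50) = -19.27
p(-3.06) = 55.71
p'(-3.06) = -41.27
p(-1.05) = 1.25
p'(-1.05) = -12.92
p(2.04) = 28.62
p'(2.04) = 30.64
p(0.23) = -3.74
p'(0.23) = 5.12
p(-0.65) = -2.79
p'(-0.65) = -7.28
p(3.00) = 64.54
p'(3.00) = 44.18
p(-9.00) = 549.58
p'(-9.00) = -125.02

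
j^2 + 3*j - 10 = (j - 2)*(j + 5)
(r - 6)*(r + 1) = r^2 - 5*r - 6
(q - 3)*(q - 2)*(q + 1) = q^3 - 4*q^2 + q + 6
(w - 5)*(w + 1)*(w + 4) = w^3 - 21*w - 20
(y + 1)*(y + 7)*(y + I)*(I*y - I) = I*y^4 - y^3 + 7*I*y^3 - 7*y^2 - I*y^2 + y - 7*I*y + 7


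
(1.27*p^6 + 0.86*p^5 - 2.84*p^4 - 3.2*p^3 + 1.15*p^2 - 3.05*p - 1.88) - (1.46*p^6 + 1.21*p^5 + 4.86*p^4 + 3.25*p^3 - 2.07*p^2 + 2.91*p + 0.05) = -0.19*p^6 - 0.35*p^5 - 7.7*p^4 - 6.45*p^3 + 3.22*p^2 - 5.96*p - 1.93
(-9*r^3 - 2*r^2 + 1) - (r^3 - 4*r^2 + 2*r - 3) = -10*r^3 + 2*r^2 - 2*r + 4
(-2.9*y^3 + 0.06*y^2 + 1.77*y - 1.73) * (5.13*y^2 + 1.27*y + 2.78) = -14.877*y^5 - 3.3752*y^4 + 1.0943*y^3 - 6.4602*y^2 + 2.7235*y - 4.8094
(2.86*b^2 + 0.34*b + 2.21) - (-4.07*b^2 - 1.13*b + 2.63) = 6.93*b^2 + 1.47*b - 0.42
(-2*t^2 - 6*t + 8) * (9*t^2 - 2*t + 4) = -18*t^4 - 50*t^3 + 76*t^2 - 40*t + 32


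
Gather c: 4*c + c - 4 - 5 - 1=5*c - 10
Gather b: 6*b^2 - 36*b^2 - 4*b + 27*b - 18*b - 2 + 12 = -30*b^2 + 5*b + 10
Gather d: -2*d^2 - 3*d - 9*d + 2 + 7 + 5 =-2*d^2 - 12*d + 14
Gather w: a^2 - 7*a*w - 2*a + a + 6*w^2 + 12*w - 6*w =a^2 - a + 6*w^2 + w*(6 - 7*a)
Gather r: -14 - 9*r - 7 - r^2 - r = -r^2 - 10*r - 21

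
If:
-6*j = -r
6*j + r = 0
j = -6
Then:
No Solution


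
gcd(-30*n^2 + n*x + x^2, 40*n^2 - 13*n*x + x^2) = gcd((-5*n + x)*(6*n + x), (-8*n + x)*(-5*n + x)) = -5*n + x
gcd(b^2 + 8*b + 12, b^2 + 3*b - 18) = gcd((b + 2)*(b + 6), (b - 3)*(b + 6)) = b + 6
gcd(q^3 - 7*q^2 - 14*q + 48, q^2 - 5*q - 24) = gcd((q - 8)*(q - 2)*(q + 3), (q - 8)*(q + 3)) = q^2 - 5*q - 24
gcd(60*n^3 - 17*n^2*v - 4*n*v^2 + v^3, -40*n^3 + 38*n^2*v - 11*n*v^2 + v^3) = -5*n + v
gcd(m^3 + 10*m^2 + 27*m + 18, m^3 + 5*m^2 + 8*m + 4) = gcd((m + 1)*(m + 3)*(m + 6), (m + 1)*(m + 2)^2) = m + 1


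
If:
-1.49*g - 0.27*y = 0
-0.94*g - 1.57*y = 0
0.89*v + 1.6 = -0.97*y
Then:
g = 0.00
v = -1.80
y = 0.00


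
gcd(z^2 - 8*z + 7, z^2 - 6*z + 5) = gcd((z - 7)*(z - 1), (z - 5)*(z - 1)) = z - 1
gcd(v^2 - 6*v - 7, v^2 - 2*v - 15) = 1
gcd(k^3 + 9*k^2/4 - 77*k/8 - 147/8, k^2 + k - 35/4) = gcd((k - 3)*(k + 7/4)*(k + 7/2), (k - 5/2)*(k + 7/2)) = k + 7/2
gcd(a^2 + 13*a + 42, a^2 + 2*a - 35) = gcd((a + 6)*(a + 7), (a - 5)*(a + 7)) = a + 7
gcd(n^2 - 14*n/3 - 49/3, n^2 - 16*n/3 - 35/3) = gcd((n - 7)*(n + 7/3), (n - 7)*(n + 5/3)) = n - 7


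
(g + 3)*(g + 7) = g^2 + 10*g + 21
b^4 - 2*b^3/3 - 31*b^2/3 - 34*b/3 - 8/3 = (b - 4)*(b + 1/3)*(b + 1)*(b + 2)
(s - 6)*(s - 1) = s^2 - 7*s + 6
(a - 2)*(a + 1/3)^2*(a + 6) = a^4 + 14*a^3/3 - 83*a^2/9 - 68*a/9 - 4/3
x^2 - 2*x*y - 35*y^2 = (x - 7*y)*(x + 5*y)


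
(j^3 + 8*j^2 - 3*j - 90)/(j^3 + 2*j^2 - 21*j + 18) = (j + 5)/(j - 1)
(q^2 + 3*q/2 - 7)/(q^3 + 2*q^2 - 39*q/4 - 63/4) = 2*(q - 2)/(2*q^2 - 3*q - 9)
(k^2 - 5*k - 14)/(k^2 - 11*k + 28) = (k + 2)/(k - 4)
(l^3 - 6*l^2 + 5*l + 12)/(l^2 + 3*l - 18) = (l^2 - 3*l - 4)/(l + 6)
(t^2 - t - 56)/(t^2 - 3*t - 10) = (-t^2 + t + 56)/(-t^2 + 3*t + 10)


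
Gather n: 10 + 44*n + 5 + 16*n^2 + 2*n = 16*n^2 + 46*n + 15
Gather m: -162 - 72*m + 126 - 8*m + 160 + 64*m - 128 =-16*m - 4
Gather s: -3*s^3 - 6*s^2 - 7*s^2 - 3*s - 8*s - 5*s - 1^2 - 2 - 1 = -3*s^3 - 13*s^2 - 16*s - 4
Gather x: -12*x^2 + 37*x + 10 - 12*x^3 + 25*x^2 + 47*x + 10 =-12*x^3 + 13*x^2 + 84*x + 20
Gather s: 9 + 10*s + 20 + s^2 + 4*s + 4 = s^2 + 14*s + 33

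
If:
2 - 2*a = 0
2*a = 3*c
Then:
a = 1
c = 2/3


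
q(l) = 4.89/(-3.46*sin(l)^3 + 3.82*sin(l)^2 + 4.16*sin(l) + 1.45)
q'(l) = 4.89*(10.38*sin(l)^2*cos(l) - 7.64*sin(l)*cos(l) - 4.16*cos(l))/(-3.46*sin(l)^3 + 3.82*sin(l)^2 + 4.16*sin(l) + 1.45)^2 = (50.7582*sin(l)^2 - 37.3596*sin(l) - 20.3424)*cos(l)/(-3.46*sin(l)^3 + 3.82*sin(l)^2 + 4.16*sin(l) + 1.45)^2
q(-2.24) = 2.22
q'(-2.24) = -5.12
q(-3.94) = 0.96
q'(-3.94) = 0.56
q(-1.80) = 1.16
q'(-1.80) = -0.82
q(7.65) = 0.82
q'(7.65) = -0.05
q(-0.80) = 2.86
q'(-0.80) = 7.77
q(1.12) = 0.85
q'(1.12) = -0.17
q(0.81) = 0.95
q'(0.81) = -0.54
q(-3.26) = 2.46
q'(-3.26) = 6.04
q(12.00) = 5.74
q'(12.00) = 16.64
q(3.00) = 2.32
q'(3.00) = 5.51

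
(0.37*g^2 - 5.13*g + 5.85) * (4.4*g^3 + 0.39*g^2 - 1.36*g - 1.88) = 1.628*g^5 - 22.4277*g^4 + 23.2361*g^3 + 8.5627*g^2 + 1.6884*g - 10.998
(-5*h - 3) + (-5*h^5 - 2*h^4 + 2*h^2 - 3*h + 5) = -5*h^5 - 2*h^4 + 2*h^2 - 8*h + 2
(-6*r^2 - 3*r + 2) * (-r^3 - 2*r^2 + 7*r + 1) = 6*r^5 + 15*r^4 - 38*r^3 - 31*r^2 + 11*r + 2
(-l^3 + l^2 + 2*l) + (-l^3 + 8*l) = -2*l^3 + l^2 + 10*l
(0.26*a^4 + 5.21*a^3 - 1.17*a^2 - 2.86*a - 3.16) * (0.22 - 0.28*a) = -0.0728*a^5 - 1.4016*a^4 + 1.4738*a^3 + 0.5434*a^2 + 0.2556*a - 0.6952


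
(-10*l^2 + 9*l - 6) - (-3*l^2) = -7*l^2 + 9*l - 6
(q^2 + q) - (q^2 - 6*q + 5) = 7*q - 5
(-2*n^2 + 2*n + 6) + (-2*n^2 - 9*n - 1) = -4*n^2 - 7*n + 5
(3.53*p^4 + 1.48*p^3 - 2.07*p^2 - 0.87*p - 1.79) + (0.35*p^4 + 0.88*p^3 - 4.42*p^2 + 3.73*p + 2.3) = 3.88*p^4 + 2.36*p^3 - 6.49*p^2 + 2.86*p + 0.51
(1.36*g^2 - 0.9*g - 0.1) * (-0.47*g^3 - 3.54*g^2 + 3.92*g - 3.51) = -0.6392*g^5 - 4.3914*g^4 + 8.5642*g^3 - 7.9476*g^2 + 2.767*g + 0.351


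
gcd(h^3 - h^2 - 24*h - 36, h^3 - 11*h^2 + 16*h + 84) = h^2 - 4*h - 12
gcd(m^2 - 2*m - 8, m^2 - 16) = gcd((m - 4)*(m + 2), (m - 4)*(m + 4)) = m - 4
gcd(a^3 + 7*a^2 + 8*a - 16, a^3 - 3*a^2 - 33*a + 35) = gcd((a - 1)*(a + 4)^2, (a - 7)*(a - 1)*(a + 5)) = a - 1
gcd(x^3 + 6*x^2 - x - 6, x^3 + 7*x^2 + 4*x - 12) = x^2 + 5*x - 6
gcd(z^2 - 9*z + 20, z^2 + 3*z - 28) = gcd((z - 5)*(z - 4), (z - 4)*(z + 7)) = z - 4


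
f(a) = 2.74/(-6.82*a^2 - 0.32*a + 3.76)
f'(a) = 2.74*(13.64*a + 0.32)/(-6.82*a^2 - 0.32*a + 3.76)^2 = (37.3736*a + 0.8768)/(6.82*a^2 + 0.32*a - 3.76)^2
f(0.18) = 0.79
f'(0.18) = 0.63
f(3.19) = -0.04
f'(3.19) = 0.03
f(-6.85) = -0.01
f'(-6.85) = -0.00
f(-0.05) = 0.73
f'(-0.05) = -0.07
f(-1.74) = -0.17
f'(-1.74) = -0.24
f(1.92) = -0.12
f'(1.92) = 0.15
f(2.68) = -0.06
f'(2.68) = 0.05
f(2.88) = -0.05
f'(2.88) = 0.04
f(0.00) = 0.73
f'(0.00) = 0.06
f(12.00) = -0.00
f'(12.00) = 0.00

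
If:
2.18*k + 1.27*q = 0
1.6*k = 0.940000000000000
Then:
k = 0.59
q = -1.01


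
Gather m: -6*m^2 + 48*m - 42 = -6*m^2 + 48*m - 42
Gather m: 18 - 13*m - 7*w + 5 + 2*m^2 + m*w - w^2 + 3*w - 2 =2*m^2 + m*(w - 13) - w^2 - 4*w + 21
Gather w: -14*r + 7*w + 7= -14*r + 7*w + 7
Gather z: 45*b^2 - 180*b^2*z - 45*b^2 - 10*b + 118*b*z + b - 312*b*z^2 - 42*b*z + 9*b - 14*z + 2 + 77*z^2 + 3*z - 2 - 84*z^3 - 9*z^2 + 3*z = -84*z^3 + z^2*(68 - 312*b) + z*(-180*b^2 + 76*b - 8)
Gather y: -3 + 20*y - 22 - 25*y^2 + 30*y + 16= -25*y^2 + 50*y - 9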